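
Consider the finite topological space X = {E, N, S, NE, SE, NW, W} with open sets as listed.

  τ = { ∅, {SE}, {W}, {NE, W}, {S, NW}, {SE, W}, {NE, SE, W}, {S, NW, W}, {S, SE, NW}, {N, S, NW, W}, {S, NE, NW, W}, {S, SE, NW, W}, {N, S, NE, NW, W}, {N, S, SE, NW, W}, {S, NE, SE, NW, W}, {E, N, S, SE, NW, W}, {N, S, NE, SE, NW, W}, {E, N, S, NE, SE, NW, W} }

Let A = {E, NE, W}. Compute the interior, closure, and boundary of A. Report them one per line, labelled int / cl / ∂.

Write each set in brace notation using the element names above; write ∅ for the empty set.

open subsets of A: ∅, {W}, {NE, W}; so int(A) = {NE, W}
closure: X∖int(X∖A) = X∖{S, SE, NW} = {E, N, NE, W}
∂A = {E, N, NE, W} minus {NE, W} = {E, N}

int(A) = {NE, W}
cl(A)  = {E, N, NE, W}
∂A     = {E, N}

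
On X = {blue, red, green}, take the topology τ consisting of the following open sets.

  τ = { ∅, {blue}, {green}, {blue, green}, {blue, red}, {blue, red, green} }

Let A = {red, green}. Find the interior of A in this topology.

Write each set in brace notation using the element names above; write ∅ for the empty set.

opens ⊆ A: ∅, {green}; union → int = {green}

{green}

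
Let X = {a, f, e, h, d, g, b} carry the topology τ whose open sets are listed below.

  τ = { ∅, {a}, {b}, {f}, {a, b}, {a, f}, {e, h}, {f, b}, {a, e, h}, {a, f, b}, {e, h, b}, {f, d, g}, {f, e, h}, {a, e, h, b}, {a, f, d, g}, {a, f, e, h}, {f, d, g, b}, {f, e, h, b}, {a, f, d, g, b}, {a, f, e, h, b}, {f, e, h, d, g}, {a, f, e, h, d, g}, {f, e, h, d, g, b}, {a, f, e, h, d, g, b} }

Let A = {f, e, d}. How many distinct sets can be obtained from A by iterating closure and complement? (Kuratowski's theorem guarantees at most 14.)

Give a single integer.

closure: X∖int(X∖A) = X∖{a, b} = {f, e, h, d, g}
Let k=closure and c=complement:
  1. A     = {f, e, d}
  2. kA    = {f, e, h, d, g}
  3. cA    = {a, h, g, b}
  4. ckA   = {a, b}
  5. kcA   = {a, e, h, d, g, b}
  6. ckcA  = {f}
  7. kckcA = {f, d, g}
  8. ckckcA = {a, e, h, b}
— saturated at 8

8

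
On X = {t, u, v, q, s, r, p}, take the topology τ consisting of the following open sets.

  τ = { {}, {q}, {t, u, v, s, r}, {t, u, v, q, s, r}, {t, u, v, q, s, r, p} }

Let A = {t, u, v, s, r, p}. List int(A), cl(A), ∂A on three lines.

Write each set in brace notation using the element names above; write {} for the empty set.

interior: largest open inside A is {t, u, v, s, r} (from {}, {t, u, v, s, r})
cl via duality: int({q}) = {q}, so X∖{q} = {t, u, v, s, r, p}
cl∖int = {p}

int(A) = {t, u, v, s, r}
cl(A)  = {t, u, v, s, r, p}
∂A     = {p}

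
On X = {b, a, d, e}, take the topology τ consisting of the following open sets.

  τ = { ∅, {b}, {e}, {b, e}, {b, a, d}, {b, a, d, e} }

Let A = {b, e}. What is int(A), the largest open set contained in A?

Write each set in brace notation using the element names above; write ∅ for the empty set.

open subsets of A: ∅, {e}, {b}, {b, e}; so int(A) = {b, e}

{b, e}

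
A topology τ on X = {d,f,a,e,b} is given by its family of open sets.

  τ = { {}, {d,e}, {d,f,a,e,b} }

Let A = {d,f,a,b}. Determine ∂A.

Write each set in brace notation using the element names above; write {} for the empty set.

{d,f,a,e,b}

opens ⊆ A: {}; union → int = {}
complement {e}; its interior {}; cl(A) = X∖{} = {d,f,a,e,b}
boundary = {d,f,a,e,b} ∖ {} = {d,f,a,e,b}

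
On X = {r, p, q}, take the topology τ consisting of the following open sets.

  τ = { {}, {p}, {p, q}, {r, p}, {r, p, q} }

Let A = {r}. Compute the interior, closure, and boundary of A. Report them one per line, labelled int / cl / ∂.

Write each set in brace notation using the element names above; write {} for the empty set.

opens ⊆ A: {}; union → int = {}
complement {p, q}; its interior {p, q}; cl(A) = X∖{p, q} = {r}
boundary = {r} ∖ {} = {r}

int(A) = {}
cl(A)  = {r}
∂A     = {r}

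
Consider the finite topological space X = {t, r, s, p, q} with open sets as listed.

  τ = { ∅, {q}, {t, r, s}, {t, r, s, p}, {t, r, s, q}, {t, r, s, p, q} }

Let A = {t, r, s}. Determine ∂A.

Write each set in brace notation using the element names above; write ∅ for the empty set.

interior: largest open inside A is {t, r, s} (from ∅, {t, r, s})
cl via duality: int({p, q}) = {q}, so X∖{q} = {t, r, s, p}
cl∖int = {p}

{p}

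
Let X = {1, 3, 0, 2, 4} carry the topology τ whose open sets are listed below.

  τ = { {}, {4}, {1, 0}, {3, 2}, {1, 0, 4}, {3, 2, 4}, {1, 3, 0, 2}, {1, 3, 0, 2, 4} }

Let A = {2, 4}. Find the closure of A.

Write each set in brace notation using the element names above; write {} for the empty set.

{3, 2, 4}

complement {1, 3, 0}; its interior {1, 0}; cl(A) = X∖{1, 0} = {3, 2, 4}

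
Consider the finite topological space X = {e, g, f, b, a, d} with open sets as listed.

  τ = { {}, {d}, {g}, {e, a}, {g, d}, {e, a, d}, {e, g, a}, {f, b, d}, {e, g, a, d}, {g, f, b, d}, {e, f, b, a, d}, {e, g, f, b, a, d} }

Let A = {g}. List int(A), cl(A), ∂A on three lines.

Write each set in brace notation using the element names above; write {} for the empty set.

opens ⊆ A: {}, {g}; union → int = {g}
complement {e, f, b, a, d}; its interior {e, f, b, a, d}; cl(A) = X∖{e, f, b, a, d} = {g}
boundary = {g} ∖ {g} = {}

int(A) = {g}
cl(A)  = {g}
∂A     = {}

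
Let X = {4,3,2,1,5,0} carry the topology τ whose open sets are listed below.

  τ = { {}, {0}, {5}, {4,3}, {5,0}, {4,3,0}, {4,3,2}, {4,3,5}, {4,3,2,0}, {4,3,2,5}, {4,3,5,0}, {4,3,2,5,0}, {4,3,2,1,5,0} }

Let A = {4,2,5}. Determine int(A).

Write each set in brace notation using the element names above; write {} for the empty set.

{5}

opens ⊆ A: {}, {5}; union → int = {5}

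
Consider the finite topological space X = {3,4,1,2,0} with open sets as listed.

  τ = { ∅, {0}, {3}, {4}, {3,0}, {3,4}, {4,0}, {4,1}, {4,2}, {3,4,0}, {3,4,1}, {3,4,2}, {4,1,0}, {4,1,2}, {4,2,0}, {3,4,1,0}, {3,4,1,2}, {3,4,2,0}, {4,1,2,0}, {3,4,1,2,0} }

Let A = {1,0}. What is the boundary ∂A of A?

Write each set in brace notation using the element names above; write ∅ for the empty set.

{1}

interior: largest open inside A is {0} (from ∅, {0})
cl via duality: int({3,4,2}) = {3,4,2}, so X∖{3,4,2} = {1,0}
cl∖int = {1}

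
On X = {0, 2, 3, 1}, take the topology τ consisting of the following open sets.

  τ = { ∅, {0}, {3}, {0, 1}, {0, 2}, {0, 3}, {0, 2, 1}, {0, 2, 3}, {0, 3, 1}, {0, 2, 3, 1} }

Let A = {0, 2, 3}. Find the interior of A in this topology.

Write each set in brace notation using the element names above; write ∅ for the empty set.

{0, 2, 3}

interior: largest open inside A is {0, 2, 3} (from ∅, {0}, {3}, {0, 3}, {0, 2}, {0, 2, 3})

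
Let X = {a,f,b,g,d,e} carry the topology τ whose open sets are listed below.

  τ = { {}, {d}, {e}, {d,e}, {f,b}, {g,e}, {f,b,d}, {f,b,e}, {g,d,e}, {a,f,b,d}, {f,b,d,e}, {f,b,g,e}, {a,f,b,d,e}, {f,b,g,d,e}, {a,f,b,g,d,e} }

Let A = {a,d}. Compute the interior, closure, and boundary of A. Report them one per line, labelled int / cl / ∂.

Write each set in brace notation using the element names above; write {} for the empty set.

int(A) = {d}
cl(A)  = {a,d}
∂A     = {a}

opens ⊆ A: {}, {d}; union → int = {d}
complement {f,b,g,e}; its interior {f,b,g,e}; cl(A) = X∖{f,b,g,e} = {a,d}
boundary = {a,d} ∖ {d} = {a}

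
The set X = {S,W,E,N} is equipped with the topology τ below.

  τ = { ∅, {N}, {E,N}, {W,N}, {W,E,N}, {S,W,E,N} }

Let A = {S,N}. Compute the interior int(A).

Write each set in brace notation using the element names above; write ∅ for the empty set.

open subsets of A: ∅, {N}; so int(A) = {N}

{N}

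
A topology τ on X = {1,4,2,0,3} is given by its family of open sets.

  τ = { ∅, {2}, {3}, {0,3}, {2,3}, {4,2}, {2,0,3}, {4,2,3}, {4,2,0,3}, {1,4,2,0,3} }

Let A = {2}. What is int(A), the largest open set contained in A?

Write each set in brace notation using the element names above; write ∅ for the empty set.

U open, U⊆A: ∅, {2}. int(A) = ⋃ = {2}

{2}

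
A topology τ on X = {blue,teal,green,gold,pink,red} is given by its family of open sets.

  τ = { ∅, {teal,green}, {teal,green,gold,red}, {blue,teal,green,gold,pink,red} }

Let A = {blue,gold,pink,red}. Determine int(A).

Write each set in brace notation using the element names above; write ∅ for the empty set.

∅

open subsets of A: ∅; so int(A) = ∅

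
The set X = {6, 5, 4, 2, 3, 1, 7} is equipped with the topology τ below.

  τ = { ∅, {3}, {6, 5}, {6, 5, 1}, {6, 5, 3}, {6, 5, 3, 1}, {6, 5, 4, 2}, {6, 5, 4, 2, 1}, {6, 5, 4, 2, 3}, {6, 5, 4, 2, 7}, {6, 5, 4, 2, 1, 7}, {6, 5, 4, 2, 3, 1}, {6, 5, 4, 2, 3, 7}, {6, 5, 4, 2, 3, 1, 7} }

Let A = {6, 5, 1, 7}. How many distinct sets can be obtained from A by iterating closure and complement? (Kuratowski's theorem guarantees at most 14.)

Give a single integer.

X∖A={4, 2, 3}, int(X∖A)={3}, hence cl(A)={6, 5, 4, 2, 1, 7}
Orbit (k=closure, c=complement):
  1. A     = {6, 5, 1, 7}
  2. kA    = {6, 5, 4, 2, 1, 7}
  3. cA    = {4, 2, 3}
  4. ckA   = {3}
  5. kcA   = {4, 2, 3, 7}
  6. ckcA  = {6, 5, 1}
(closed under both — stop)

6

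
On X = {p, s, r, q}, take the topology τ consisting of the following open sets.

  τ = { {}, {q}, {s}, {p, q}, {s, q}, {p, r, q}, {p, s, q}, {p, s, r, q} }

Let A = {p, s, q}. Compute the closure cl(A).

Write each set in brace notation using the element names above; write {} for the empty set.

cl via duality: int({r}) = {}, so X∖{} = {p, s, r, q}

{p, s, r, q}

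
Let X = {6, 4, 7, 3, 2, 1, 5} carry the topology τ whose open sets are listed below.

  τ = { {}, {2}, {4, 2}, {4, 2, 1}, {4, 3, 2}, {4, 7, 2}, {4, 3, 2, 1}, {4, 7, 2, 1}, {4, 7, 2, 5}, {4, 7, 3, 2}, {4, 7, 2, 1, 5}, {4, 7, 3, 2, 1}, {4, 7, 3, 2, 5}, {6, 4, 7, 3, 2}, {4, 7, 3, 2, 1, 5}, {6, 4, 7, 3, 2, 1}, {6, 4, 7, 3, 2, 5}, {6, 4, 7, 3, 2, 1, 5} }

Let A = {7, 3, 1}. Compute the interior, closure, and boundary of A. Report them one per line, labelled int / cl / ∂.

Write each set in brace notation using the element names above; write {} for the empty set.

int(A) = {}
cl(A)  = {6, 7, 3, 1, 5}
∂A     = {6, 7, 3, 1, 5}

open subsets of A: {}; so int(A) = {}
closure: X∖int(X∖A) = X∖{4, 2} = {6, 7, 3, 1, 5}
∂A = {6, 7, 3, 1, 5} minus {} = {6, 7, 3, 1, 5}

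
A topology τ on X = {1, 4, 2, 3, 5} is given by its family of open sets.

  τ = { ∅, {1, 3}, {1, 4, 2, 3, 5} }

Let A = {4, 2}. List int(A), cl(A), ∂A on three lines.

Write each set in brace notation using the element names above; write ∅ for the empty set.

opens ⊆ A: ∅; union → int = ∅
complement {1, 3, 5}; its interior {1, 3}; cl(A) = X∖{1, 3} = {4, 2, 5}
boundary = {4, 2, 5} ∖ ∅ = {4, 2, 5}

int(A) = ∅
cl(A)  = {4, 2, 5}
∂A     = {4, 2, 5}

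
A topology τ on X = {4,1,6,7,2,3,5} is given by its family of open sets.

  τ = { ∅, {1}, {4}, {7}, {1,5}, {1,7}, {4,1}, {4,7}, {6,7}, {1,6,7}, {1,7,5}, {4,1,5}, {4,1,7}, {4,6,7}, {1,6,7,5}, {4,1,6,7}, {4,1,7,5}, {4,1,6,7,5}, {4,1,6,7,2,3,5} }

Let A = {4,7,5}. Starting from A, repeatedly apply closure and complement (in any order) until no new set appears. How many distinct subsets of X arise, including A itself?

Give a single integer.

10

X∖A={1,6,2,3}, int(X∖A)={1}, hence cl(A)={4,6,7,2,3,5}
Orbit (k=closure, c=complement):
  1. A     = {4,7,5}
  2. kA    = {4,6,7,2,3,5}
  3. cA    = {1,6,2,3}
  4. ckA   = {1}
  5. kcA   = {1,6,2,3,5}
  6. kckA  = {1,2,3,5}
  7. ckcA  = {4,7}
  8. ckckA = {4,6,7}
  9. kckcA = {4,6,7,2,3}
  10. ckckcA = {1,5}
(closed under both — stop)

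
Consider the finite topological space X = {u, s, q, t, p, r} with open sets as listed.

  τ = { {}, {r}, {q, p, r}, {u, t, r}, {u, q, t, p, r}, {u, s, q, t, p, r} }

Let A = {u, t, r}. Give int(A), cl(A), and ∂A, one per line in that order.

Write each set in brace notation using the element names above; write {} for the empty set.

open subsets of A: {}, {r}, {u, t, r}; so int(A) = {u, t, r}
closure: X∖int(X∖A) = X∖{} = {u, s, q, t, p, r}
∂A = {u, s, q, t, p, r} minus {u, t, r} = {s, q, p}

int(A) = {u, t, r}
cl(A)  = {u, s, q, t, p, r}
∂A     = {s, q, p}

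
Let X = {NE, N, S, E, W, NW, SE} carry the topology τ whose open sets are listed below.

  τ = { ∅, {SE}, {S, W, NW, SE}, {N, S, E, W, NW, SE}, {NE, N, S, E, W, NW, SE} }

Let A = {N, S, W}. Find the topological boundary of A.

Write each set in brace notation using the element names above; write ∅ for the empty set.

opens ⊆ A: ∅; union → int = ∅
complement {NE, E, NW, SE}; its interior {SE}; cl(A) = X∖{SE} = {NE, N, S, E, W, NW}
boundary = {NE, N, S, E, W, NW} ∖ ∅ = {NE, N, S, E, W, NW}

{NE, N, S, E, W, NW}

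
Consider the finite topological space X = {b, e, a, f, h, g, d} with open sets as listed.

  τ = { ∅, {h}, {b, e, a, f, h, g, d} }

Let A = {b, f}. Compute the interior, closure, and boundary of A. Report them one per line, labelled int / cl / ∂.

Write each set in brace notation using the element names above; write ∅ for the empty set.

opens ⊆ A: ∅; union → int = ∅
complement {e, a, h, g, d}; its interior {h}; cl(A) = X∖{h} = {b, e, a, f, g, d}
boundary = {b, e, a, f, g, d} ∖ ∅ = {b, e, a, f, g, d}

int(A) = ∅
cl(A)  = {b, e, a, f, g, d}
∂A     = {b, e, a, f, g, d}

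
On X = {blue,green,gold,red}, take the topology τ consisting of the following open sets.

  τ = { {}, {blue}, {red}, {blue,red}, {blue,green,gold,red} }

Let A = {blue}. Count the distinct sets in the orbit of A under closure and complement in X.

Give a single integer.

4

closure: X∖int(X∖A) = X∖{red} = {blue,green,gold}
Let k=closure and c=complement:
  1. A     = {blue}
  2. kA    = {blue,green,gold}
  3. cA    = {green,gold,red}
  4. ckA   = {red}
— saturated at 4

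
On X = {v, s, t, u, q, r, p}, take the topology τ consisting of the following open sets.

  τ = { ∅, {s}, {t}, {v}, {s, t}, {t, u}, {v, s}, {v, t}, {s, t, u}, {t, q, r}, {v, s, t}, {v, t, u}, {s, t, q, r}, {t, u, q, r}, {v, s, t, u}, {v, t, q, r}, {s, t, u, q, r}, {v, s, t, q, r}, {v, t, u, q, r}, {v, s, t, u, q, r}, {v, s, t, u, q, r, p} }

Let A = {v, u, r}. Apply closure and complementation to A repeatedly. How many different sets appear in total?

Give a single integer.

cl via duality: int({s, t, q, p}) = {s, t}, so X∖{s, t} = {v, u, q, r, p}
Write k for closure, c for complement:
  1. A     = {v, u, r}
  2. kA    = {v, u, q, r, p}
  3. cA    = {s, t, q, p}
  4. ckA   = {s, t}
  5. kcA   = {s, t, u, q, r, p}
  6. ckcA  = {v}
  7. kckcA = {v, p}
  8. ckckcA = {s, t, u, q, r}
applying k or c yields no new set

8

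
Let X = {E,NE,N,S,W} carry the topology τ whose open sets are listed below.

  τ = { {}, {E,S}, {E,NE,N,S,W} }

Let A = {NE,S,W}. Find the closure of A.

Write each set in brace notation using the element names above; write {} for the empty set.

cl via duality: int({E,N}) = {}, so X∖{} = {E,NE,N,S,W}

{E,NE,N,S,W}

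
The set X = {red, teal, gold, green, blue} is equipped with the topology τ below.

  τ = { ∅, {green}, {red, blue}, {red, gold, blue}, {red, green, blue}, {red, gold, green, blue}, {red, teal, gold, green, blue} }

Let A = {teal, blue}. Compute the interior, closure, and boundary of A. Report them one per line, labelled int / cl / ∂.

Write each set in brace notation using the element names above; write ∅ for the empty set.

int(A) = ∅
cl(A)  = {red, teal, gold, blue}
∂A     = {red, teal, gold, blue}

interior: largest open inside A is ∅ (from ∅)
cl via duality: int({red, gold, green}) = {green}, so X∖{green} = {red, teal, gold, blue}
cl∖int = {red, teal, gold, blue}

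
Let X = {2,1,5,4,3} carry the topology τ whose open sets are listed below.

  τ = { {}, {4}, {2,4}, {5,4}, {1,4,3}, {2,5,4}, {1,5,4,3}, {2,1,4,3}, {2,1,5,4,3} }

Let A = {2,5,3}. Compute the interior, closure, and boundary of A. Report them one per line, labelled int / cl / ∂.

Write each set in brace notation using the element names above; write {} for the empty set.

int(A) = {}
cl(A)  = {2,1,5,3}
∂A     = {2,1,5,3}

U open, U⊆A: {}. int(A) = ⋃ = {}
X∖A={1,4}, int(X∖A)={4}, hence cl(A)={2,1,5,3}
∂A: remove int from cl → {2,1,5,3}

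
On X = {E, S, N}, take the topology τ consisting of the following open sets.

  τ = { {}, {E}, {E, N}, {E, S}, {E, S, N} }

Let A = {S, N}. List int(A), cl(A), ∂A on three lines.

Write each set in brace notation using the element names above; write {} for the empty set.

opens ⊆ A: {}; union → int = {}
complement {E}; its interior {E}; cl(A) = X∖{E} = {S, N}
boundary = {S, N} ∖ {} = {S, N}

int(A) = {}
cl(A)  = {S, N}
∂A     = {S, N}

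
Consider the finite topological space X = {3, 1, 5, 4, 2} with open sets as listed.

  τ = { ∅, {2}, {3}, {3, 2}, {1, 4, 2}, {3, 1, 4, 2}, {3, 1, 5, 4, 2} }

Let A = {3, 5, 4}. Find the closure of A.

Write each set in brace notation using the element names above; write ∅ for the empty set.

{3, 1, 5, 4}

complement {1, 2}; its interior {2}; cl(A) = X∖{2} = {3, 1, 5, 4}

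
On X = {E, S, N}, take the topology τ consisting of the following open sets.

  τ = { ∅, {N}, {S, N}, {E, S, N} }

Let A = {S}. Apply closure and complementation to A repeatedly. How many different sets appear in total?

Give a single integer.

cl via duality: int({E, N}) = {N}, so X∖{N} = {E, S}
Write k for closure, c for complement:
  1. A     = {S}
  2. kA    = {E, S}
  3. cA    = {E, N}
  4. ckA   = {N}
  5. kcA   = {E, S, N}
  6. ckcA  = ∅
applying k or c yields no new set

6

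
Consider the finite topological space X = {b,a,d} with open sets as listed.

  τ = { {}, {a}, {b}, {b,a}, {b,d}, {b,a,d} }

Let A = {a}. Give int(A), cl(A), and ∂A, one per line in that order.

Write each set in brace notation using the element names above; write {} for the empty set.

interior: largest open inside A is {a} (from {}, {a})
cl via duality: int({b,d}) = {b,d}, so X∖{b,d} = {a}
cl∖int = {}

int(A) = {a}
cl(A)  = {a}
∂A     = {}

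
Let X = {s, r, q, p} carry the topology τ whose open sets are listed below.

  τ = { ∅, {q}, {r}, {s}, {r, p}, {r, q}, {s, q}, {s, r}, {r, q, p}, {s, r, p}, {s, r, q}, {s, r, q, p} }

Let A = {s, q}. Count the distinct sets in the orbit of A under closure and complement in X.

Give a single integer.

2

X∖A={r, p}, int(X∖A)={r, p}, hence cl(A)={s, q}
Orbit (k=closure, c=complement):
  1. A     = {s, q}
  2. cA    = {r, p}
(closed under both — stop)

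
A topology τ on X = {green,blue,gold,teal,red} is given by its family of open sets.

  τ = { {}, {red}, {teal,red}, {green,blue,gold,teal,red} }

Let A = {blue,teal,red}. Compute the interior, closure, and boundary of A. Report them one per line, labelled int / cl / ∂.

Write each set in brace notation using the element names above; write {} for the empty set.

U open, U⊆A: {}, {red}, {teal,red}. int(A) = ⋃ = {teal,red}
X∖A={green,gold}, int(X∖A)={}, hence cl(A)={green,blue,gold,teal,red}
∂A: remove int from cl → {green,blue,gold}

int(A) = {teal,red}
cl(A)  = {green,blue,gold,teal,red}
∂A     = {green,blue,gold}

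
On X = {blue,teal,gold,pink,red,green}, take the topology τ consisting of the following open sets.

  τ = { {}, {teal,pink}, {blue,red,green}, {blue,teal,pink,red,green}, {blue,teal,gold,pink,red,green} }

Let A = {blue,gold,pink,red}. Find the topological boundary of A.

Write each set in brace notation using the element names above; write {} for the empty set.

{blue,teal,gold,pink,red,green}

open subsets of A: {}; so int(A) = {}
closure: X∖int(X∖A) = X∖{} = {blue,teal,gold,pink,red,green}
∂A = {blue,teal,gold,pink,red,green} minus {} = {blue,teal,gold,pink,red,green}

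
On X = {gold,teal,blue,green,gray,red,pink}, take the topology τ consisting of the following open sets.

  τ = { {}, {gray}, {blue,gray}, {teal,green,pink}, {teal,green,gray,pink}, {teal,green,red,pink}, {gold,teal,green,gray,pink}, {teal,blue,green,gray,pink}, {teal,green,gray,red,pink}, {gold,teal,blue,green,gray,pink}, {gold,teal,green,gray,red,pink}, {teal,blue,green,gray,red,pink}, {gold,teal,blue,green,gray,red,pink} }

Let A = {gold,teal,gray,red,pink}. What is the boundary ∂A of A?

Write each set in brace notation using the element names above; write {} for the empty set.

U open, U⊆A: {}, {gray}. int(A) = ⋃ = {gray}
X∖A={blue,green}, int(X∖A)={}, hence cl(A)={gold,teal,blue,green,gray,red,pink}
∂A: remove int from cl → {gold,teal,blue,green,red,pink}

{gold,teal,blue,green,red,pink}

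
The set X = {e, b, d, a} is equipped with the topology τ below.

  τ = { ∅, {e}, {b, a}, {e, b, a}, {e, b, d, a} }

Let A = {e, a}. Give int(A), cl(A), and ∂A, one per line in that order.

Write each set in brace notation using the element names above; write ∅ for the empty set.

int(A) = {e}
cl(A)  = {e, b, d, a}
∂A     = {b, d, a}

U open, U⊆A: ∅, {e}. int(A) = ⋃ = {e}
X∖A={b, d}, int(X∖A)=∅, hence cl(A)={e, b, d, a}
∂A: remove int from cl → {b, d, a}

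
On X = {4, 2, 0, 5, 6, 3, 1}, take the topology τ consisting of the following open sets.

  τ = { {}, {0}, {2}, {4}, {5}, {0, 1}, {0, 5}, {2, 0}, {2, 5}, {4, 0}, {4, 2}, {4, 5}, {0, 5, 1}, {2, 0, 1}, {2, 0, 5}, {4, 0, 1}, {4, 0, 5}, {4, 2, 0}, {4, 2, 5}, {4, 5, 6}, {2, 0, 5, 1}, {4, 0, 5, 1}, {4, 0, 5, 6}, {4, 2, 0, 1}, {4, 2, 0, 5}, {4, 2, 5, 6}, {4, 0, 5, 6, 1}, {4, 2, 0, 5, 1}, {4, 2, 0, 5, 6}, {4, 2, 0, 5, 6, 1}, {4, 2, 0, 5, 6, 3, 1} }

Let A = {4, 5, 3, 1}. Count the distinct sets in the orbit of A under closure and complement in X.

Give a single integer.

complement {2, 0, 6}; its interior {2, 0}; cl(A) = X∖{2, 0} = {4, 5, 6, 3, 1}
With k = closure, c = complement:
  1. A     = {4, 5, 3, 1}
  2. kA    = {4, 5, 6, 3, 1}
  3. cA    = {2, 0, 6}
  4. ckA   = {2, 0}
  5. kcA   = {2, 0, 6, 3, 1}
  6. kckA  = {2, 0, 3, 1}
  7. ckcA  = {4, 5}
  8. ckckA = {4, 5, 6}
  9. kckcA = {4, 5, 6, 3}
  10. ckckcA = {2, 0, 1}
k, c of each give nothing new

10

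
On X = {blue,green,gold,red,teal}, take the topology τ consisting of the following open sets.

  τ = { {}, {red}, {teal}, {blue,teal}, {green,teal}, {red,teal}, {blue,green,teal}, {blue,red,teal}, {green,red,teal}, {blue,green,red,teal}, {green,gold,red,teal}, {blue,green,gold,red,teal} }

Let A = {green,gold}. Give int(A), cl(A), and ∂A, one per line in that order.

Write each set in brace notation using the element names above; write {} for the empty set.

int(A) = {}
cl(A)  = {green,gold}
∂A     = {green,gold}

open subsets of A: {}; so int(A) = {}
closure: X∖int(X∖A) = X∖{blue,red,teal} = {green,gold}
∂A = {green,gold} minus {} = {green,gold}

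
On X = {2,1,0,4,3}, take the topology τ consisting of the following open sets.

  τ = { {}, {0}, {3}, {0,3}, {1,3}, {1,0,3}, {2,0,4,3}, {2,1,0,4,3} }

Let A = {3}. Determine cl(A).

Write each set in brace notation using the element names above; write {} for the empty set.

cl via duality: int({2,1,0,4}) = {0}, so X∖{0} = {2,1,4,3}

{2,1,4,3}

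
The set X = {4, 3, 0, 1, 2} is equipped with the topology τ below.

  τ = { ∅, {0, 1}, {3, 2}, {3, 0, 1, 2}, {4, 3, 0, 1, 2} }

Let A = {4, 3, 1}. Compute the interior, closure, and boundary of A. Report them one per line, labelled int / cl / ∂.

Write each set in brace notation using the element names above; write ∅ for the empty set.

opens ⊆ A: ∅; union → int = ∅
complement {0, 2}; its interior ∅; cl(A) = X∖∅ = {4, 3, 0, 1, 2}
boundary = {4, 3, 0, 1, 2} ∖ ∅ = {4, 3, 0, 1, 2}

int(A) = ∅
cl(A)  = {4, 3, 0, 1, 2}
∂A     = {4, 3, 0, 1, 2}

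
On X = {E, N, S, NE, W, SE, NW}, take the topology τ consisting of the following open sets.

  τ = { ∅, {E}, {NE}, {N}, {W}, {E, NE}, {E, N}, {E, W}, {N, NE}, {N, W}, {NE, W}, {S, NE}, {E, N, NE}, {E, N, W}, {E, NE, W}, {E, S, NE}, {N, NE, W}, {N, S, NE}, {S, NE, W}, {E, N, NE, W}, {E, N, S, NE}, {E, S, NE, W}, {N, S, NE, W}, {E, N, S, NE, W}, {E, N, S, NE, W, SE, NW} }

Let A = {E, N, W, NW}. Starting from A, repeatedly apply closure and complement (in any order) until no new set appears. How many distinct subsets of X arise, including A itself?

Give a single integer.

complement {S, NE, SE}; its interior {S, NE}; cl(A) = X∖{S, NE} = {E, N, W, SE, NW}
With k = closure, c = complement:
  1. A     = {E, N, W, NW}
  2. kA    = {E, N, W, SE, NW}
  3. cA    = {S, NE, SE}
  4. ckA   = {S, NE}
  5. kcA   = {S, NE, SE, NW}
  6. ckcA  = {E, N, W}
k, c of each give nothing new

6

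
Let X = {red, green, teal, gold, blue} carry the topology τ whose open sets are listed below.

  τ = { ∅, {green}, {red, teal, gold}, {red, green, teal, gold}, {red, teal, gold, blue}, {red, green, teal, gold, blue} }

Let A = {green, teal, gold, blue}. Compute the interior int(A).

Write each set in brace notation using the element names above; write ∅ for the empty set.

{green}

U open, U⊆A: ∅, {green}. int(A) = ⋃ = {green}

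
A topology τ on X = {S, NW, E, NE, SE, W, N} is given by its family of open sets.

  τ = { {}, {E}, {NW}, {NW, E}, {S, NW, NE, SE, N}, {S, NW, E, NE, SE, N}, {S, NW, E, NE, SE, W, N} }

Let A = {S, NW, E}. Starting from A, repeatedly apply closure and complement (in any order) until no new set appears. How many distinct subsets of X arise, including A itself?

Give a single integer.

cl via duality: int({NE, SE, W, N}) = {}, so X∖{} = {S, NW, E, NE, SE, W, N}
Write k for closure, c for complement:
  1. A     = {S, NW, E}
  2. kA    = {S, NW, E, NE, SE, W, N}
  3. cA    = {NE, SE, W, N}
  4. ckA   = {}
  5. kcA   = {S, NE, SE, W, N}
  6. ckcA  = {NW, E}
applying k or c yields no new set

6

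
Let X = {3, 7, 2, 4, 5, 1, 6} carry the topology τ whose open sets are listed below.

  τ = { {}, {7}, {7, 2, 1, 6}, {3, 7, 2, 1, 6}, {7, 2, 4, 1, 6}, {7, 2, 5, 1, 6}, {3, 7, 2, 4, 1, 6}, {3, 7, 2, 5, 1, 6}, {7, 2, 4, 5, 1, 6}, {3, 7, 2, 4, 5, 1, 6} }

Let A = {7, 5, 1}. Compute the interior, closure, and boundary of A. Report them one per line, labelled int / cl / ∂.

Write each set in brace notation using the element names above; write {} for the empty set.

int(A) = {7}
cl(A)  = {3, 7, 2, 4, 5, 1, 6}
∂A     = {3, 2, 4, 5, 1, 6}

opens ⊆ A: {}, {7}; union → int = {7}
complement {3, 2, 4, 6}; its interior {}; cl(A) = X∖{} = {3, 7, 2, 4, 5, 1, 6}
boundary = {3, 7, 2, 4, 5, 1, 6} ∖ {7} = {3, 2, 4, 5, 1, 6}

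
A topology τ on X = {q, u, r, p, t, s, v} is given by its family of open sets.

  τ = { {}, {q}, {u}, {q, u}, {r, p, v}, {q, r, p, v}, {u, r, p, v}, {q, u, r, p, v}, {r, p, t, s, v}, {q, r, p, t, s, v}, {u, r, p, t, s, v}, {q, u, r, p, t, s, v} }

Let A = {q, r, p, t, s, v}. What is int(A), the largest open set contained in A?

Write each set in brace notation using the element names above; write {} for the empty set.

{q, r, p, t, s, v}

open subsets of A: {}, {q}, {r, p, v}, {q, r, p, v}, {r, p, t, s, v}, {q, r, p, t, s, v}; so int(A) = {q, r, p, t, s, v}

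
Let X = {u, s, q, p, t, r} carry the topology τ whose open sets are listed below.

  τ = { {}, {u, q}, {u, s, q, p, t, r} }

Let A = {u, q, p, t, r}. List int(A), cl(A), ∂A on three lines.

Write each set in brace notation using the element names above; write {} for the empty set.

U open, U⊆A: {}, {u, q}. int(A) = ⋃ = {u, q}
X∖A={s}, int(X∖A)={}, hence cl(A)={u, s, q, p, t, r}
∂A: remove int from cl → {s, p, t, r}

int(A) = {u, q}
cl(A)  = {u, s, q, p, t, r}
∂A     = {s, p, t, r}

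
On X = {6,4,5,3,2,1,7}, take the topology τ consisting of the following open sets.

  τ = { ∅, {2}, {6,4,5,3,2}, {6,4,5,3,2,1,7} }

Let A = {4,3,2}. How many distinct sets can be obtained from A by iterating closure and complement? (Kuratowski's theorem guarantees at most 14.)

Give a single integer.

cl via duality: int({6,5,1,7}) = ∅, so X∖∅ = {6,4,5,3,2,1,7}
Write k for closure, c for complement:
  1. A     = {4,3,2}
  2. kA    = {6,4,5,3,2,1,7}
  3. cA    = {6,5,1,7}
  4. ckA   = ∅
  5. kcA   = {6,4,5,3,1,7}
  6. ckcA  = {2}
applying k or c yields no new set

6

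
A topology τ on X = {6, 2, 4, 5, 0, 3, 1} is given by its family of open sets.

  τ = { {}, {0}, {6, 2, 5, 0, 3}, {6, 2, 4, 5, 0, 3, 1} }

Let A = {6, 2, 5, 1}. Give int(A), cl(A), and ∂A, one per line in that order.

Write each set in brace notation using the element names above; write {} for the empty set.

U open, U⊆A: {}. int(A) = ⋃ = {}
X∖A={4, 0, 3}, int(X∖A)={0}, hence cl(A)={6, 2, 4, 5, 3, 1}
∂A: remove int from cl → {6, 2, 4, 5, 3, 1}

int(A) = {}
cl(A)  = {6, 2, 4, 5, 3, 1}
∂A     = {6, 2, 4, 5, 3, 1}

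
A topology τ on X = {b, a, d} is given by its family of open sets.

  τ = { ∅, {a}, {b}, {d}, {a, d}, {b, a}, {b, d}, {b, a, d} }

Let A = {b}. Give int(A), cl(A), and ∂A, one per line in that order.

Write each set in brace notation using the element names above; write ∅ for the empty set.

U open, U⊆A: ∅, {b}. int(A) = ⋃ = {b}
X∖A={a, d}, int(X∖A)={a, d}, hence cl(A)={b}
∂A: remove int from cl → ∅

int(A) = {b}
cl(A)  = {b}
∂A     = ∅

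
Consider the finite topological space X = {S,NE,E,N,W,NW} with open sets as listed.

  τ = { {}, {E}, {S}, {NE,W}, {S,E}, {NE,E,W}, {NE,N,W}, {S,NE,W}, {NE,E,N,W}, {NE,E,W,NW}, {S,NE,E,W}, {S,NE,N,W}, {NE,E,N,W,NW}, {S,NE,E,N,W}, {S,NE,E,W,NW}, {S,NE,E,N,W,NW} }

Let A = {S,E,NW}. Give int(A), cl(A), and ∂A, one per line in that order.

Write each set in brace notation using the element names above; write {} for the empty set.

int(A) = {S,E}
cl(A)  = {S,E,NW}
∂A     = {NW}

open subsets of A: {}, {S}, {E}, {S,E}; so int(A) = {S,E}
closure: X∖int(X∖A) = X∖{NE,N,W} = {S,E,NW}
∂A = {S,E,NW} minus {S,E} = {NW}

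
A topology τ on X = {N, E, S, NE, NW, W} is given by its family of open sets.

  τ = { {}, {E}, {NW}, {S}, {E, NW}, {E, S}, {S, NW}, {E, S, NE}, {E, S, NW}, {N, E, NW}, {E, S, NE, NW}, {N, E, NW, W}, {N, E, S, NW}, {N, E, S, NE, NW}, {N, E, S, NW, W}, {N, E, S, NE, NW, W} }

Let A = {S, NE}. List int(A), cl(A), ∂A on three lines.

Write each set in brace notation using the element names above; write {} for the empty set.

int(A) = {S}
cl(A)  = {S, NE}
∂A     = {NE}

open subsets of A: {}, {S}; so int(A) = {S}
closure: X∖int(X∖A) = X∖{N, E, NW, W} = {S, NE}
∂A = {S, NE} minus {S} = {NE}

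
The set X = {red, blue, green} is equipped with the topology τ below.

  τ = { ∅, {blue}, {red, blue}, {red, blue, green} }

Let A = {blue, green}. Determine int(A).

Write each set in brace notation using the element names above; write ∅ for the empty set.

{blue}

opens ⊆ A: ∅, {blue}; union → int = {blue}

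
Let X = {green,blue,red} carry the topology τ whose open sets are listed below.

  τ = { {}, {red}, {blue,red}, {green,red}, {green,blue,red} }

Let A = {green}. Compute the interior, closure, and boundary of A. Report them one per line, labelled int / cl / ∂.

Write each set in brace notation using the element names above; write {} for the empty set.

int(A) = {}
cl(A)  = {green}
∂A     = {green}

interior: largest open inside A is {} (from {})
cl via duality: int({blue,red}) = {blue,red}, so X∖{blue,red} = {green}
cl∖int = {green}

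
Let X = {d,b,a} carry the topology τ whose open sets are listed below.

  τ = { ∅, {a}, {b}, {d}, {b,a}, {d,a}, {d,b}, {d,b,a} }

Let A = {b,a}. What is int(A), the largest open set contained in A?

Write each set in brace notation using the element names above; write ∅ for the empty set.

U open, U⊆A: ∅, {b}, {a}, {b,a}. int(A) = ⋃ = {b,a}

{b,a}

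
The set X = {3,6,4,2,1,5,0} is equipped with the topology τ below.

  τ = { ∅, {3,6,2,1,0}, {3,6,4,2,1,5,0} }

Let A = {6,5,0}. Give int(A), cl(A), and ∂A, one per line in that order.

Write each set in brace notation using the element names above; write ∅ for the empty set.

U open, U⊆A: ∅. int(A) = ⋃ = ∅
X∖A={3,4,2,1}, int(X∖A)=∅, hence cl(A)={3,6,4,2,1,5,0}
∂A: remove int from cl → {3,6,4,2,1,5,0}

int(A) = ∅
cl(A)  = {3,6,4,2,1,5,0}
∂A     = {3,6,4,2,1,5,0}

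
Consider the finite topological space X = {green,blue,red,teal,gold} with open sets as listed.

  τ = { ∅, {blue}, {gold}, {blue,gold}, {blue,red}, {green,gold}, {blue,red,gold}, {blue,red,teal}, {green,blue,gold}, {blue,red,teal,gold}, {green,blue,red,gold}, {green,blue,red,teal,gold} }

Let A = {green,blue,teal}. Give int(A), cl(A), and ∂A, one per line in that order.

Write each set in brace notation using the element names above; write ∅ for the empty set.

int(A) = {blue}
cl(A)  = {green,blue,red,teal}
∂A     = {green,red,teal}

open subsets of A: ∅, {blue}; so int(A) = {blue}
closure: X∖int(X∖A) = X∖{gold} = {green,blue,red,teal}
∂A = {green,blue,red,teal} minus {blue} = {green,red,teal}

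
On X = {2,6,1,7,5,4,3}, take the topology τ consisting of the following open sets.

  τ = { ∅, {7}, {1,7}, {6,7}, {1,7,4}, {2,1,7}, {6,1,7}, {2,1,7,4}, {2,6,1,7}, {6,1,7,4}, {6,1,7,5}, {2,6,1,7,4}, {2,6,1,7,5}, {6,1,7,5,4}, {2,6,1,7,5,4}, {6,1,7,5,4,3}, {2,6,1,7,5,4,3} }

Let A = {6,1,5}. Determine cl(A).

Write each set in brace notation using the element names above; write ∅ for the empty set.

X∖A={2,7,4,3}, int(X∖A)={7}, hence cl(A)={2,6,1,5,4,3}

{2,6,1,5,4,3}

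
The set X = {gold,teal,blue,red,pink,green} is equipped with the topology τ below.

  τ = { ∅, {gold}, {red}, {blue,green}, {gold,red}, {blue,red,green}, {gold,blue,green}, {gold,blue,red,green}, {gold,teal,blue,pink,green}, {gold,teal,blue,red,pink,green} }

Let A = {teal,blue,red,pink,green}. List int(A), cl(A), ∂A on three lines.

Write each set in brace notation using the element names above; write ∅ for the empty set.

int(A) = {blue,red,green}
cl(A)  = {teal,blue,red,pink,green}
∂A     = {teal,pink}

interior: largest open inside A is {blue,red,green} (from ∅, {red}, {blue,green}, {blue,red,green})
cl via duality: int({gold}) = {gold}, so X∖{gold} = {teal,blue,red,pink,green}
cl∖int = {teal,pink}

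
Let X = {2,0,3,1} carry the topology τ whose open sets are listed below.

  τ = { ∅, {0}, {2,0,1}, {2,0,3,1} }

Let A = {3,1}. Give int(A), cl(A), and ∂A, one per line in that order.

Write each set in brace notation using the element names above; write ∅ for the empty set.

int(A) = ∅
cl(A)  = {2,3,1}
∂A     = {2,3,1}

U open, U⊆A: ∅. int(A) = ⋃ = ∅
X∖A={2,0}, int(X∖A)={0}, hence cl(A)={2,3,1}
∂A: remove int from cl → {2,3,1}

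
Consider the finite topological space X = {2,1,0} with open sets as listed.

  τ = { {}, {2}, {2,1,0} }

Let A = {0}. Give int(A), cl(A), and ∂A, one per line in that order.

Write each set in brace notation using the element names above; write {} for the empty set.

int(A) = {}
cl(A)  = {1,0}
∂A     = {1,0}

interior: largest open inside A is {} (from {})
cl via duality: int({2,1}) = {2}, so X∖{2} = {1,0}
cl∖int = {1,0}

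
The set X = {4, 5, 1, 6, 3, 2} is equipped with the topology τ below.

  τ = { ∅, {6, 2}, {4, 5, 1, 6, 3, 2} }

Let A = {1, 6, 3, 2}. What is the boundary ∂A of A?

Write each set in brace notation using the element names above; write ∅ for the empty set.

open subsets of A: ∅, {6, 2}; so int(A) = {6, 2}
closure: X∖int(X∖A) = X∖∅ = {4, 5, 1, 6, 3, 2}
∂A = {4, 5, 1, 6, 3, 2} minus {6, 2} = {4, 5, 1, 3}

{4, 5, 1, 3}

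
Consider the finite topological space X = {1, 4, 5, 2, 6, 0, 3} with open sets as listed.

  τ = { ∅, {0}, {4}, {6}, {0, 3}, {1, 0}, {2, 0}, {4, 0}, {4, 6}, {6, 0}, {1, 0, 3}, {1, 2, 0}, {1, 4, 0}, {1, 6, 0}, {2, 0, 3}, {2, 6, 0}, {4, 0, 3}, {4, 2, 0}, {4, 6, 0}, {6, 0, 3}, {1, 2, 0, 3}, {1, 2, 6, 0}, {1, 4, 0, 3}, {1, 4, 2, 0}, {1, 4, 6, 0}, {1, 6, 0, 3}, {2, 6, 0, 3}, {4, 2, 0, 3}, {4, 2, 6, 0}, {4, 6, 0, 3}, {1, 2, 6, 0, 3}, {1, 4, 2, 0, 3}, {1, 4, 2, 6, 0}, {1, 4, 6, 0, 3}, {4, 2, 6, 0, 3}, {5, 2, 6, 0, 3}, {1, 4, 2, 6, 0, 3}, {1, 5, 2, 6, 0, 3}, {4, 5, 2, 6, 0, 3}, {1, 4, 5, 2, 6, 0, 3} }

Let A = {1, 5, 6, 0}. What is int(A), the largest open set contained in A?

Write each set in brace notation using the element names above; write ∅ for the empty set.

U open, U⊆A: ∅, {0}, {6}, {6, 0}, {1, 0}, {1, 6, 0}. int(A) = ⋃ = {1, 6, 0}

{1, 6, 0}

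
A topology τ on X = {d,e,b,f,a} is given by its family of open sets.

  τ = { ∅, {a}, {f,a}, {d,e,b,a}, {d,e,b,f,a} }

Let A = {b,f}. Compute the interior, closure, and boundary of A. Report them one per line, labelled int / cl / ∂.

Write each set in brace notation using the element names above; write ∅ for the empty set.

open subsets of A: ∅; so int(A) = ∅
closure: X∖int(X∖A) = X∖{a} = {d,e,b,f}
∂A = {d,e,b,f} minus ∅ = {d,e,b,f}

int(A) = ∅
cl(A)  = {d,e,b,f}
∂A     = {d,e,b,f}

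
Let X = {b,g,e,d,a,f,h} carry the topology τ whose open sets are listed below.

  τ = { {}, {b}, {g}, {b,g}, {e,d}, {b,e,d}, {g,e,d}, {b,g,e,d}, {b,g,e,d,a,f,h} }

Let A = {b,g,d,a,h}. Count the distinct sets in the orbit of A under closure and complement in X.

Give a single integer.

closure: X∖int(X∖A) = X∖{} = {b,g,e,d,a,f,h}
Let k=closure and c=complement:
  1. A     = {b,g,d,a,h}
  2. kA    = {b,g,e,d,a,f,h}
  3. cA    = {e,f}
  4. ckA   = {}
  5. kcA   = {e,d,a,f,h}
  6. ckcA  = {b,g}
  7. kckcA = {b,g,a,f,h}
  8. ckckcA = {e,d}
— saturated at 8

8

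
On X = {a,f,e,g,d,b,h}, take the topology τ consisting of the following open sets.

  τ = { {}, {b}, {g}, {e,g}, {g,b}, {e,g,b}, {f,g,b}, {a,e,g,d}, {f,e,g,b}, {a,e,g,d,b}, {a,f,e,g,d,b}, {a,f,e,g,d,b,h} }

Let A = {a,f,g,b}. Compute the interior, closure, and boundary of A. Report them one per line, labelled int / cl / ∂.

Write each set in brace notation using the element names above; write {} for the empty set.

open subsets of A: {}, {b}, {g}, {g,b}, {f,g,b}; so int(A) = {f,g,b}
closure: X∖int(X∖A) = X∖{} = {a,f,e,g,d,b,h}
∂A = {a,f,e,g,d,b,h} minus {f,g,b} = {a,e,d,h}

int(A) = {f,g,b}
cl(A)  = {a,f,e,g,d,b,h}
∂A     = {a,e,d,h}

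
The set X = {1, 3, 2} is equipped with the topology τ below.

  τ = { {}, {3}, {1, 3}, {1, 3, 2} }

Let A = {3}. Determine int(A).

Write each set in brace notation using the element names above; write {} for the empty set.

{3}

U open, U⊆A: {}, {3}. int(A) = ⋃ = {3}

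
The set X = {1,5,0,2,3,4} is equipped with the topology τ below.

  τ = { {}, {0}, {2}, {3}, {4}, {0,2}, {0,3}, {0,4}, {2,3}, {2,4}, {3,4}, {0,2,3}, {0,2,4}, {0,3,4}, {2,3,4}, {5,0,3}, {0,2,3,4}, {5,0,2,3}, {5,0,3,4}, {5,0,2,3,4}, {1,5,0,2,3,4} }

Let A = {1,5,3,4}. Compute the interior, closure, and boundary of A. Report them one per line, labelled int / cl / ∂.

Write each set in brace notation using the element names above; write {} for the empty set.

int(A) = {3,4}
cl(A)  = {1,5,3,4}
∂A     = {1,5}

open subsets of A: {}, {4}, {3}, {3,4}; so int(A) = {3,4}
closure: X∖int(X∖A) = X∖{0,2} = {1,5,3,4}
∂A = {1,5,3,4} minus {3,4} = {1,5}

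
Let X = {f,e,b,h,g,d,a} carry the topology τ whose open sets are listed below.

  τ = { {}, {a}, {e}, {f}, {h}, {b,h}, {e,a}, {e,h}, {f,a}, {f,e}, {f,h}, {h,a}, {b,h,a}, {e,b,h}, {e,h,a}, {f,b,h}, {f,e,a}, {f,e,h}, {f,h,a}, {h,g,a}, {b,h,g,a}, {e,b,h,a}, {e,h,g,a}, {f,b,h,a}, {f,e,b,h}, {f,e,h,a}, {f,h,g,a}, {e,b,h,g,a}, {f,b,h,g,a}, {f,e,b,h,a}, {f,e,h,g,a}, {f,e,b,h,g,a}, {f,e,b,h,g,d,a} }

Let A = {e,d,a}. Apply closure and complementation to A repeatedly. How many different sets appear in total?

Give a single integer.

closure: X∖int(X∖A) = X∖{f,b,h} = {e,g,d,a}
Let k=closure and c=complement:
  1. A     = {e,d,a}
  2. kA    = {e,g,d,a}
  3. cA    = {f,b,h,g}
  4. ckA   = {f,b,h}
  5. kcA   = {f,b,h,g,d}
  6. ckcA  = {e,a}
— saturated at 6

6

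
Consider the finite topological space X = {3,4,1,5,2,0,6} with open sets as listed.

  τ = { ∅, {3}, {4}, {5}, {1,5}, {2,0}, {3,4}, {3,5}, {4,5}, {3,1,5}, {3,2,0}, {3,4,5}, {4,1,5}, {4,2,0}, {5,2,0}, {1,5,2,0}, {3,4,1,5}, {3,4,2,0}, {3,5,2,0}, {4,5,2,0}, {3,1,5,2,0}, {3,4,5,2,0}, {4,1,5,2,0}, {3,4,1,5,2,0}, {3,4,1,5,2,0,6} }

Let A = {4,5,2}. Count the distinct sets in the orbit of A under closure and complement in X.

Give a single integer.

12

closure: X∖int(X∖A) = X∖{3} = {4,1,5,2,0,6}
Let k=closure and c=complement:
  1. A     = {4,5,2}
  2. kA    = {4,1,5,2,0,6}
  3. cA    = {3,1,0,6}
  4. ckA   = {3}
  5. kcA   = {3,1,2,0,6}
  6. kckA  = {3,6}
  7. ckcA  = {4,5}
  8. ckckA = {4,1,5,2,0}
  9. kckcA = {4,1,5,6}
  10. ckckcA = {3,2,0}
  11. kckckcA = {3,2,0,6}
  12. ckckckcA = {4,1,5}
— saturated at 12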